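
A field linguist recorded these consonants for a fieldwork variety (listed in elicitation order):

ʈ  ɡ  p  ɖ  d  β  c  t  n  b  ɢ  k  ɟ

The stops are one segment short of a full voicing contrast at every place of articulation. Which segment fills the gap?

place of articulation  voiceless  voiced  
bilabial          p         b       
alveolar          t         d       
retroflex         ʈ         ɖ       
palatal           c         ɟ       
velar             k         ɡ       
uvular            —         ɢ       
The uvular row has no voiceless member, so the gap is the voiceless uvular stop /q/.

/q/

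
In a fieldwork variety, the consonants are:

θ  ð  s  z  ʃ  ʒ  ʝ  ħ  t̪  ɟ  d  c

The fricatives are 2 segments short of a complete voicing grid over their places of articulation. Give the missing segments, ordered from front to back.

/ç/, /ʕ/

dental: voiceless /θ/, voiced /ð/.
alveolar: voiceless /s/, voiced /z/.
postalveolar: voiceless /ʃ/, voiced /ʒ/.
palatal: voiceless —, voiced /ʝ/.
pharyngeal: voiceless /ħ/, voiced —.
Gaps, from front to back: palatal lacks voiceless (/ç/); pharyngeal lacks voiced (/ʕ/).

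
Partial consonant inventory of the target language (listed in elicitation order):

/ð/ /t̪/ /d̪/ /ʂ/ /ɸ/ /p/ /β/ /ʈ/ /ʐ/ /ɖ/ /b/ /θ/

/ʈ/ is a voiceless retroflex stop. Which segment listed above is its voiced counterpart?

The voiced counterpart is a voiced retroflex stop — in this inventory, /ɖ/.

/ɖ/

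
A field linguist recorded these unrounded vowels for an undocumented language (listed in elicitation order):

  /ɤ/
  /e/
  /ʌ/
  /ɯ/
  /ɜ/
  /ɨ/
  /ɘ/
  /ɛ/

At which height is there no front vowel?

high

high: front —, central /ɨ/, back /ɯ/.
high-mid: front /e/, central /ɘ/, back /ɤ/.
low-mid: front /ɛ/, central /ɜ/, back /ʌ/.
Every height has a front member except high, where /i/ would be expected.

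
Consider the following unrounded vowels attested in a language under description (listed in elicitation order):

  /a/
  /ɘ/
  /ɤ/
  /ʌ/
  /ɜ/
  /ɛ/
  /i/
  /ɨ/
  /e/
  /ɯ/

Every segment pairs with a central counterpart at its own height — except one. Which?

/a/

High: /i/ ~ /ɨ/ ~ /ɯ/
High-mid: /e/ ~ /ɘ/ ~ /ɤ/
Low-mid: /ɛ/ ~ /ɜ/ ~ /ʌ/
Low: only /a/ (front); no central partner.
So /a/ is the unpaired segment.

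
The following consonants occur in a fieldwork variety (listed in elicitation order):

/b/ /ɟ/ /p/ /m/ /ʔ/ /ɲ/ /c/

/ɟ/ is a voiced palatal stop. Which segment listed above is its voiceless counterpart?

The voiceless counterpart is a voiceless palatal stop — in this inventory, /c/.

/c/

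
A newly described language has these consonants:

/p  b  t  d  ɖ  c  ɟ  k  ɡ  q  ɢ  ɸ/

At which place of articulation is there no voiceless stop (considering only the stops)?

retroflex

place of articulation  voiceless  voiced  
bilabial          p         b       
alveolar          t         d       
retroflex         —         ɖ       
palatal           c         ɟ       
velar             k         ɡ       
uvular            q         ɢ       
Every place of articulation has a voiceless member except retroflex, where /ʈ/ would be expected.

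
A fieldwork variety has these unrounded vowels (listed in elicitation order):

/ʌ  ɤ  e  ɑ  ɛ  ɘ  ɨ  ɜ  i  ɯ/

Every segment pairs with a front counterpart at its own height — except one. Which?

High: /i/ ~ /ɨ/ ~ /ɯ/
High-mid: /e/ ~ /ɘ/ ~ /ɤ/
Low-mid: /ɛ/ ~ /ɜ/ ~ /ʌ/
Low: only /ɑ/ (back); no front partner.
So /ɑ/ is the unpaired segment.

/ɑ/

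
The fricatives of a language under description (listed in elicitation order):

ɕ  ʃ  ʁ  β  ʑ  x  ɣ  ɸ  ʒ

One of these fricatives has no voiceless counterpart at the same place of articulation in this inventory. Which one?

/ʁ/

Bilabial: /ɸ/ ~ /β/
Postalveolar: /ʃ/ ~ /ʒ/
Alveolo-palatal: /ɕ/ ~ /ʑ/
Velar: /x/ ~ /ɣ/
Uvular: only /ʁ/ (voiced); no voiceless partner.
So /ʁ/ is the unpaired segment.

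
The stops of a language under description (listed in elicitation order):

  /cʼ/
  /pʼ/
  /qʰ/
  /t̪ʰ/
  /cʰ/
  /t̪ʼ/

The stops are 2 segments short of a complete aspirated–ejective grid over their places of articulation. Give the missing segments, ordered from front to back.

/pʰ/, /qʼ/

Aspirated: /t̪ʰ/ (dental), /cʰ/ (palatal), /qʰ/ (uvular).
Ejective: /pʼ/ (bilabial), /t̪ʼ/ (dental), /cʼ/ (palatal).
Gaps, from front to back: bilabial lacks aspirated (/pʰ/); uvular lacks ejective (/qʼ/).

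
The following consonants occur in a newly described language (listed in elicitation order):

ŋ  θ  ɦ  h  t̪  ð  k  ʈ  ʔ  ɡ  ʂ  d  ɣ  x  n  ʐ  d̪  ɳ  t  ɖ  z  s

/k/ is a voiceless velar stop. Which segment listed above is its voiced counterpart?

/ɡ/

The voiced counterpart is a voiced velar stop — in this inventory, /ɡ/.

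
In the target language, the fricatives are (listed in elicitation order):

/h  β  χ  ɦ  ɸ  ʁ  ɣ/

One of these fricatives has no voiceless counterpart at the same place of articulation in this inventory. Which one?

Bilabial: /ɸ/ ~ /β/
Uvular: /χ/ ~ /ʁ/
Glottal: /h/ ~ /ɦ/
Velar: only /ɣ/ (voiced); no voiceless partner.
So /ɣ/ is the unpaired segment.

/ɣ/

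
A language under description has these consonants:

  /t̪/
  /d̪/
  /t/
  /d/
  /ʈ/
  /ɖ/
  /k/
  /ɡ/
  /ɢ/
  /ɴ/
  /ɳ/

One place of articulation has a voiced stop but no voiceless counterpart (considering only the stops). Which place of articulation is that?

Voiceless: /t̪/ (dental), /t/ (alveolar), /ʈ/ (retroflex), /k/ (velar).
Voiced: /d̪/ (dental), /d/ (alveolar), /ɖ/ (retroflex), /ɡ/ (velar), /ɢ/ (uvular).
Every place of articulation has a voiceless member except uvular, where /q/ would be expected.

uvular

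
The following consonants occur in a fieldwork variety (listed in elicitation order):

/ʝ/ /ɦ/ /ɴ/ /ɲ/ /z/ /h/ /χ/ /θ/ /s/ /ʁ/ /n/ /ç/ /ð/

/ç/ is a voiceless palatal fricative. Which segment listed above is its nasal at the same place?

/ɲ/

The nasal at the same place is a palatal nasal — in this inventory, /ɲ/.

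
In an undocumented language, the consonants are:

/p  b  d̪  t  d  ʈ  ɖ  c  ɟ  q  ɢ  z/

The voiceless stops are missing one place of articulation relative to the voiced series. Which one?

dental

place of articulation  voiceless  voiced  
bilabial          p         b       
dental            —         d̪      
alveolar          t         d       
retroflex         ʈ         ɖ       
palatal           c         ɟ       
uvular            q         ɢ       
Every place of articulation has a voiceless member except dental, where /t̪/ would be expected.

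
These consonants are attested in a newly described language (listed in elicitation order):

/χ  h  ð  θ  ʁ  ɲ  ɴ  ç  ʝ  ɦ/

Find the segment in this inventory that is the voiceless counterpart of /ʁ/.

/χ/

/ʁ/ is a voiced uvular fricative.
The voiceless counterpart is a voiceless uvular fricative — in this inventory, /χ/.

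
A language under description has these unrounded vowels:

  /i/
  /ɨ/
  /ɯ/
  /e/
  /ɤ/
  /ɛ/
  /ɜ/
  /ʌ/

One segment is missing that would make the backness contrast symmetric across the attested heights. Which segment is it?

Front: /i/ (high), /e/ (high-mid), /ɛ/ (low-mid).
Central: /ɨ/ (high), /ɜ/ (low-mid).
Back: /ɯ/ (high), /ɤ/ (high-mid), /ʌ/ (low-mid).
The high-mid row has no central member, so the gap is the high-mid central unrounded vowel /ɘ/.

/ɘ/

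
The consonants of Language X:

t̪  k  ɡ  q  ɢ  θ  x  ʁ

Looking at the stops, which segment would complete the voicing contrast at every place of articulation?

place of articulation  voiceless  voiced  
dental            t̪        —       
velar             k         ɡ       
uvular            q         ɢ       
The dental row has no voiced member, so the gap is the voiced dental stop /d̪/.

/d̪/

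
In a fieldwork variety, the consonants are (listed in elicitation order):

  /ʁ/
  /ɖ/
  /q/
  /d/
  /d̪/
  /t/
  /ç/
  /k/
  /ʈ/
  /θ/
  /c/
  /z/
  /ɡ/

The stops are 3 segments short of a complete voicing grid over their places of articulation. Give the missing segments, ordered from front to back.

/t̪/, /ɟ/, /ɢ/

Voiceless: /t/ (alveolar), /ʈ/ (retroflex), /c/ (palatal), /k/ (velar), /q/ (uvular).
Voiced: /d̪/ (dental), /d/ (alveolar), /ɖ/ (retroflex), /ɡ/ (velar).
Gaps, from front to back: dental lacks voiceless (/t̪/); palatal lacks voiced (/ɟ/); uvular lacks voiced (/ɢ/).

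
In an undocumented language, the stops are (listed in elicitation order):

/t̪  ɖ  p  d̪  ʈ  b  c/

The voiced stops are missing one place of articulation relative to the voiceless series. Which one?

palatal

bilabial: voiceless /p/, voiced /b/.
dental: voiceless /t̪/, voiced /d̪/.
retroflex: voiceless /ʈ/, voiced /ɖ/.
palatal: voiceless /c/, voiced —.
Every place of articulation has a voiced member except palatal, where /ɟ/ would be expected.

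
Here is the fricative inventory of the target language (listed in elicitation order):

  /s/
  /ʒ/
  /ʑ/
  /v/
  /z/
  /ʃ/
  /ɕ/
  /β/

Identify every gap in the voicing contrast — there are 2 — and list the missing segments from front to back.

/ɸ/, /f/

place of articulation  voiceless  voiced  
bilabial          —         β       
labiodental       —         v       
alveolar          s         z       
postalveolar      ʃ         ʒ       
alveolo-palatal   ɕ         ʑ       
Gaps, from front to back: bilabial lacks voiceless (/ɸ/); labiodental lacks voiceless (/f/).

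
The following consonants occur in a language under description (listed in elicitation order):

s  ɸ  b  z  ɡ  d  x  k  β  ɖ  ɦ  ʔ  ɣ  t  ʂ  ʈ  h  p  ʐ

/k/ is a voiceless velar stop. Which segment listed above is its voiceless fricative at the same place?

The voiceless fricative at the same place is a voiceless velar fricative — in this inventory, /x/.

/x/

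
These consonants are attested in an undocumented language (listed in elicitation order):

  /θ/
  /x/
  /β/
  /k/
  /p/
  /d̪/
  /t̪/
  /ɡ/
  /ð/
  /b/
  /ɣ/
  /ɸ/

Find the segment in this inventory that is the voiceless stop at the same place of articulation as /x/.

/k/

/x/ is a voiceless velar fricative.
The voiceless stop at the same place is a voiceless velar stop — in this inventory, /k/.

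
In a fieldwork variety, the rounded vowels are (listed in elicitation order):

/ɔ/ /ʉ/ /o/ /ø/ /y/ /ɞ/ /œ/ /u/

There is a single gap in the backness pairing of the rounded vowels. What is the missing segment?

Front: /y/ (high), /ø/ (high-mid), /œ/ (low-mid).
Central: /ʉ/ (high), /ɞ/ (low-mid).
Back: /u/ (high), /o/ (high-mid), /ɔ/ (low-mid).
The high-mid row has no central member, so the gap is the high-mid central rounded vowel /ɵ/.

/ɵ/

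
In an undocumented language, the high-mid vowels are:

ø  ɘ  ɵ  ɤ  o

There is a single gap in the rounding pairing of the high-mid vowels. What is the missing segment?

Unrounded: /ɘ/ (central), /ɤ/ (back).
Rounded: /ø/ (front), /ɵ/ (central), /o/ (back).
The front row has no unrounded member, so the gap is the front unrounded vowel /e/.

/e/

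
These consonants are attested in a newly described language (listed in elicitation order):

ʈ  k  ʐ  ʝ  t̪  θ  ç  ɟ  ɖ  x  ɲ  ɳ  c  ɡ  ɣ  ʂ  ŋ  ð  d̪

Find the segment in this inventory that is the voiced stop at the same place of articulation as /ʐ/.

/ɖ/

/ʐ/ is a voiced retroflex fricative.
The voiced stop at the same place is a voiced retroflex stop — in this inventory, /ɖ/.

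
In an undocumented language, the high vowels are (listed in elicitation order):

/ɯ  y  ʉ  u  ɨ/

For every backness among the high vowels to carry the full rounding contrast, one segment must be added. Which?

backness          unrounded  rounded 
front             —         y       
central           ɨ         ʉ       
back              ɯ         u       
The front row has no unrounded member, so the gap is the front unrounded vowel /i/.

/i/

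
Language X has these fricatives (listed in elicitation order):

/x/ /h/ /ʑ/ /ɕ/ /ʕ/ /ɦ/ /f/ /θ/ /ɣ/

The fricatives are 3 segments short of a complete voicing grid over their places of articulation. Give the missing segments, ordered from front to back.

place of articulation  voiceless  voiced  
labiodental       f         —       
dental            θ         —       
alveolo-palatal   ɕ         ʑ       
velar             x         ɣ       
pharyngeal        —         ʕ       
glottal           h         ɦ       
Gaps, from front to back: labiodental lacks voiced (/v/); dental lacks voiced (/ð/); pharyngeal lacks voiceless (/ħ/).

/v/, /ð/, /ħ/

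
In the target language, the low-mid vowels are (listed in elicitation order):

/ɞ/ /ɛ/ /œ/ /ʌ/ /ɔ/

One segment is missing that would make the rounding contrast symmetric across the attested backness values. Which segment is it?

/ɜ/

backness          unrounded  rounded 
front             ɛ         œ       
central           —         ɞ       
back              ʌ         ɔ       
The central row has no unrounded member, so the gap is the central unrounded vowel /ɜ/.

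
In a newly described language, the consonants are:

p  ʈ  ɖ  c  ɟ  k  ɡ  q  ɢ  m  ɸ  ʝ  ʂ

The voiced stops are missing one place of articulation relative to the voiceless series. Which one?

bilabial

bilabial: voiceless /p/, voiced —.
retroflex: voiceless /ʈ/, voiced /ɖ/.
palatal: voiceless /c/, voiced /ɟ/.
velar: voiceless /k/, voiced /ɡ/.
uvular: voiceless /q/, voiced /ɢ/.
Every place of articulation has a voiced member except bilabial, where /b/ would be expected.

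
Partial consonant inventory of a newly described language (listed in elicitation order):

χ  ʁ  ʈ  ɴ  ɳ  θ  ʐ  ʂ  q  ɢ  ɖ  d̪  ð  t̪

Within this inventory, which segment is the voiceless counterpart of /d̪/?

/d̪/ is a voiced dental stop.
The voiceless counterpart is a voiceless dental stop — in this inventory, /t̪/.

/t̪/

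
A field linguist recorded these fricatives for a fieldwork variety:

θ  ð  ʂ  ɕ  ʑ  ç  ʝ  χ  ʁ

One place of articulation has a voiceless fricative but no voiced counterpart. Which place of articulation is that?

dental: voiceless /θ/, voiced /ð/.
retroflex: voiceless /ʂ/, voiced —.
alveolo-palatal: voiceless /ɕ/, voiced /ʑ/.
palatal: voiceless /ç/, voiced /ʝ/.
uvular: voiceless /χ/, voiced /ʁ/.
Every place of articulation has a voiced member except retroflex, where /ʐ/ would be expected.

retroflex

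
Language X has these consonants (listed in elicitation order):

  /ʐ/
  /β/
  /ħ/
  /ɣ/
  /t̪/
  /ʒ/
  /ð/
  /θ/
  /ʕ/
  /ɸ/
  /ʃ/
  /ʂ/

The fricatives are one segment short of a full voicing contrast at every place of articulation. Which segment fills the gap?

bilabial: voiceless /ɸ/, voiced /β/.
dental: voiceless /θ/, voiced /ð/.
postalveolar: voiceless /ʃ/, voiced /ʒ/.
retroflex: voiceless /ʂ/, voiced /ʐ/.
velar: voiceless —, voiced /ɣ/.
pharyngeal: voiceless /ħ/, voiced /ʕ/.
The velar row has no voiceless member, so the gap is the voiceless velar fricative /x/.

/x/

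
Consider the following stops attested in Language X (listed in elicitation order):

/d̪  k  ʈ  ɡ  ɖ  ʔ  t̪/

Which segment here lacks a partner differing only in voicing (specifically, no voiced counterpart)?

Dental: /t̪/ ~ /d̪/
Retroflex: /ʈ/ ~ /ɖ/
Velar: /k/ ~ /ɡ/
Glottal: only /ʔ/ (voiceless); no voiced partner.
So /ʔ/ is the unpaired segment.

/ʔ/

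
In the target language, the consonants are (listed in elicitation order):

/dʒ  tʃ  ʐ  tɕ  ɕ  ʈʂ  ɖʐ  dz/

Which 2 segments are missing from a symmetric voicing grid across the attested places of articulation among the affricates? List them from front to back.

alveolar: voiceless —, voiced /dz/.
postalveolar: voiceless /tʃ/, voiced /dʒ/.
retroflex: voiceless /ʈʂ/, voiced /ɖʐ/.
alveolo-palatal: voiceless /tɕ/, voiced —.
Gaps, from front to back: alveolar lacks voiceless (/ts/); alveolo-palatal lacks voiced (/dʑ/).

/ts/, /dʑ/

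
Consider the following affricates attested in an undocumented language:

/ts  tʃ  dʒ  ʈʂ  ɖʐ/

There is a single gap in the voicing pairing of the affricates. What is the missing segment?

alveolar: voiceless /ts/, voiced —.
postalveolar: voiceless /tʃ/, voiced /dʒ/.
retroflex: voiceless /ʈʂ/, voiced /ɖʐ/.
The alveolar row has no voiced member, so the gap is the voiced alveolar affricate /dz/.

/dz/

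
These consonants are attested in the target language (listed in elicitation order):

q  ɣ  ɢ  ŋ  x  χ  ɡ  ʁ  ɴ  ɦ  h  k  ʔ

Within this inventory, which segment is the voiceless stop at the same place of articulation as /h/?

/h/ is a voiceless glottal fricative.
The voiceless stop at the same place is a voiceless glottal stop — in this inventory, /ʔ/.

/ʔ/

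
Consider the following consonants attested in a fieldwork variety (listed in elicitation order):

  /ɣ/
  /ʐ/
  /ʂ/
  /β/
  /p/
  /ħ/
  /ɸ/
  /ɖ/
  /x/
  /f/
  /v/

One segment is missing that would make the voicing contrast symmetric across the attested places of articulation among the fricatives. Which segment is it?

/ʕ/

Voiceless: /ɸ/ (bilabial), /f/ (labiodental), /ʂ/ (retroflex), /x/ (velar), /ħ/ (pharyngeal).
Voiced: /β/ (bilabial), /v/ (labiodental), /ʐ/ (retroflex), /ɣ/ (velar).
The pharyngeal row has no voiced member, so the gap is the voiced pharyngeal fricative /ʕ/.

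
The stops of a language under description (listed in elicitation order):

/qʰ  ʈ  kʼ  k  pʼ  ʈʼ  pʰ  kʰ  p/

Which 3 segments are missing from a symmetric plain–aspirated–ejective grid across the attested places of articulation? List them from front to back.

bilabial: plain /p/, aspirated /pʰ/, ejective /pʼ/.
retroflex: plain /ʈ/, aspirated —, ejective /ʈʼ/.
velar: plain /k/, aspirated /kʰ/, ejective /kʼ/.
uvular: plain —, aspirated /qʰ/, ejective —.
Gaps, from front to back: retroflex lacks aspirated (/ʈʰ/); uvular lacks plain (/q/); uvular lacks ejective (/qʼ/).

/ʈʰ/, /q/, /qʼ/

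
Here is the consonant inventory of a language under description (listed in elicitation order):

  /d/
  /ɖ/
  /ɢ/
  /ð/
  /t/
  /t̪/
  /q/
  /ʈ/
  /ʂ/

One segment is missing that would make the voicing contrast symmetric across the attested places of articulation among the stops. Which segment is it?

place of articulation  voiceless  voiced  
dental            t̪        —       
alveolar          t         d       
retroflex         ʈ         ɖ       
uvular            q         ɢ       
The dental row has no voiced member, so the gap is the voiced dental stop /d̪/.

/d̪/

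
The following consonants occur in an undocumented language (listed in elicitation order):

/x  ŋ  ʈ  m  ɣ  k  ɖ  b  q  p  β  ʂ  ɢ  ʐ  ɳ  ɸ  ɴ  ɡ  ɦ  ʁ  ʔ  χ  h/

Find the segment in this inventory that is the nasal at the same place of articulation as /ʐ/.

/ɳ/

/ʐ/ is a voiced retroflex fricative.
The nasal at the same place is a retroflex nasal — in this inventory, /ɳ/.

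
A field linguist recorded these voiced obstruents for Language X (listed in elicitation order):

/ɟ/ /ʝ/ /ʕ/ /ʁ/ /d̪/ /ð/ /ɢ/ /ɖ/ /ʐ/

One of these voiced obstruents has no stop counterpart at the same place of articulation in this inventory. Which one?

Dental: /d̪/ ~ /ð/
Retroflex: /ɖ/ ~ /ʐ/
Palatal: /ɟ/ ~ /ʝ/
Uvular: /ɢ/ ~ /ʁ/
Pharyngeal: only /ʕ/ (fricative); no stop partner.
So /ʕ/ is the unpaired segment.

/ʕ/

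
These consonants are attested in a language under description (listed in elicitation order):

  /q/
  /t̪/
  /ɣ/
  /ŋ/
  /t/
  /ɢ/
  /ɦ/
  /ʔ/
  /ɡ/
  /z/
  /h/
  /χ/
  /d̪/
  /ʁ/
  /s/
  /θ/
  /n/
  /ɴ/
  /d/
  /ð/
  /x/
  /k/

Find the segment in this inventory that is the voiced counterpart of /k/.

/ɡ/

/k/ is a voiceless velar stop.
The voiced counterpart is a voiced velar stop — in this inventory, /ɡ/.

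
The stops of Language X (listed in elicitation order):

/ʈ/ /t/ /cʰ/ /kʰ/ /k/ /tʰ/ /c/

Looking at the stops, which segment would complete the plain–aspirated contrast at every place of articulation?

/ʈʰ/

Plain: /t/ (alveolar), /ʈ/ (retroflex), /c/ (palatal), /k/ (velar).
Aspirated: /tʰ/ (alveolar), /cʰ/ (palatal), /kʰ/ (velar).
The retroflex row has no aspirated member, so the gap is the aspirated retroflex stop /ʈʰ/.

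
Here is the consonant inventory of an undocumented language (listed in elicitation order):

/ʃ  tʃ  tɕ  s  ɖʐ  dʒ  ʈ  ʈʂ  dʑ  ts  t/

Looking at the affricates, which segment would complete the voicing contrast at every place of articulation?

/dz/

place of articulation  voiceless  voiced  
alveolar          ts        —       
postalveolar      tʃ        dʒ      
retroflex         ʈʂ        ɖʐ      
alveolo-palatal   tɕ        dʑ      
The alveolar row has no voiced member, so the gap is the voiced alveolar affricate /dz/.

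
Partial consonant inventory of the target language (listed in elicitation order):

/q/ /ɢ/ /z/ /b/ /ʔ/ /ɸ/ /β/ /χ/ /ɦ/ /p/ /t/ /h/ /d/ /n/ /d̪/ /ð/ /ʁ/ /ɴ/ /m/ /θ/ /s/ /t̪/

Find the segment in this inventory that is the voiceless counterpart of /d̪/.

/d̪/ is a voiced dental stop.
The voiceless counterpart is a voiceless dental stop — in this inventory, /t̪/.

/t̪/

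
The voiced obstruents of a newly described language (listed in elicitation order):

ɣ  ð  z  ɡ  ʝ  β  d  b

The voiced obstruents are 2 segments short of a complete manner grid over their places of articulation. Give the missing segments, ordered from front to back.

/d̪/, /ɟ/

place of articulation  stop      fricative
bilabial          b         β       
dental            —         ð       
alveolar          d         z       
palatal           —         ʝ       
velar             ɡ         ɣ       
Gaps, from front to back: dental lacks stop (/d̪/); palatal lacks stop (/ɟ/).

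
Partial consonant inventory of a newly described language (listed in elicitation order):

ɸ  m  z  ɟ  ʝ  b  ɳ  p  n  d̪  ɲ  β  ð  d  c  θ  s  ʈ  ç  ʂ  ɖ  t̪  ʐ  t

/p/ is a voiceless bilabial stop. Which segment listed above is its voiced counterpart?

/b/

The voiced counterpart is a voiced bilabial stop — in this inventory, /b/.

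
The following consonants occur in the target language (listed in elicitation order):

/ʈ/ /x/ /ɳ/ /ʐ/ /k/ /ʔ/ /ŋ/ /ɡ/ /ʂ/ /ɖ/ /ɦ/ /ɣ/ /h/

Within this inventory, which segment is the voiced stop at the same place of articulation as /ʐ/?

/ɖ/

/ʐ/ is a voiced retroflex fricative.
The voiced stop at the same place is a voiced retroflex stop — in this inventory, /ɖ/.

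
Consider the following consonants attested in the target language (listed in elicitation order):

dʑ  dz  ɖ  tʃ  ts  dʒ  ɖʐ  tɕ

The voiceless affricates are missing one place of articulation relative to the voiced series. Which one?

retroflex

place of articulation  voiceless  voiced  
alveolar          ts        dz      
postalveolar      tʃ        dʒ      
retroflex         —         ɖʐ      
alveolo-palatal   tɕ        dʑ      
Every place of articulation has a voiceless member except retroflex, where /ʈʂ/ would be expected.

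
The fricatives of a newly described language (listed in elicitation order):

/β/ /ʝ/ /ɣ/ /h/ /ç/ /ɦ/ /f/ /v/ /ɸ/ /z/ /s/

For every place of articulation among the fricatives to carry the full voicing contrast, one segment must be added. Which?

place of articulation  voiceless  voiced  
bilabial          ɸ         β       
labiodental       f         v       
alveolar          s         z       
palatal           ç         ʝ       
velar             —         ɣ       
glottal           h         ɦ       
The velar row has no voiceless member, so the gap is the voiceless velar fricative /x/.

/x/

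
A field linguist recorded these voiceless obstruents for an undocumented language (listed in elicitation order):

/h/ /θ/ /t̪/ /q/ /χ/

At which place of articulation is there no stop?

dental: stop /t̪/, fricative /θ/.
uvular: stop /q/, fricative /χ/.
glottal: stop —, fricative /h/.
Every place of articulation has a stop member except glottal, where /ʔ/ would be expected.

glottal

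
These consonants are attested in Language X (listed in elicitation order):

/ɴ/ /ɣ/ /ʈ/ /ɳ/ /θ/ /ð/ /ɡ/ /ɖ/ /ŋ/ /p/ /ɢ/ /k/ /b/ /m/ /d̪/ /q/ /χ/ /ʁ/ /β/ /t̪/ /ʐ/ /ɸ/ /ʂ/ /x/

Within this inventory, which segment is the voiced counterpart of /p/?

/p/ is a voiceless bilabial stop.
The voiced counterpart is a voiced bilabial stop — in this inventory, /b/.

/b/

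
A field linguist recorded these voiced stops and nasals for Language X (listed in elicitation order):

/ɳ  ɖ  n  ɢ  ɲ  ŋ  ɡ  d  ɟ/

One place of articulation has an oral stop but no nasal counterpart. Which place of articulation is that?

uvular

place of articulation  oral stop  nasal   
alveolar          d         n       
retroflex         ɖ         ɳ       
palatal           ɟ         ɲ       
velar             ɡ         ŋ       
uvular            ɢ         —       
Every place of articulation has a nasal member except uvular, where /ɴ/ would be expected.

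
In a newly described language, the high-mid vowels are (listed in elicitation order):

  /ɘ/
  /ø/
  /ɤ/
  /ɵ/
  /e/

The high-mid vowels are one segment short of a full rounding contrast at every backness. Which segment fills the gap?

Unrounded: /e/ (front), /ɘ/ (central), /ɤ/ (back).
Rounded: /ø/ (front), /ɵ/ (central).
The back row has no rounded member, so the gap is the back rounded vowel /o/.

/o/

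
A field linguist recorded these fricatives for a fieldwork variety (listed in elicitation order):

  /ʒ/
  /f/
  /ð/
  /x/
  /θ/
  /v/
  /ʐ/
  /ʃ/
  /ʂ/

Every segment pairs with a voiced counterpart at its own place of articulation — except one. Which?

Labiodental: /f/ ~ /v/
Dental: /θ/ ~ /ð/
Postalveolar: /ʃ/ ~ /ʒ/
Retroflex: /ʂ/ ~ /ʐ/
Velar: only /x/ (voiceless); no voiced partner.
So /x/ is the unpaired segment.

/x/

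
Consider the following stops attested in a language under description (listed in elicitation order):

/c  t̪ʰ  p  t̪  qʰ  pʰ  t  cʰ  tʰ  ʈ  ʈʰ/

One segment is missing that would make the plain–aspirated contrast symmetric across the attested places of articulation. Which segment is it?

/q/

bilabial: plain /p/, aspirated /pʰ/.
dental: plain /t̪/, aspirated /t̪ʰ/.
alveolar: plain /t/, aspirated /tʰ/.
retroflex: plain /ʈ/, aspirated /ʈʰ/.
palatal: plain /c/, aspirated /cʰ/.
uvular: plain —, aspirated /qʰ/.
The uvular row has no plain member, so the gap is the plain uvular stop /q/.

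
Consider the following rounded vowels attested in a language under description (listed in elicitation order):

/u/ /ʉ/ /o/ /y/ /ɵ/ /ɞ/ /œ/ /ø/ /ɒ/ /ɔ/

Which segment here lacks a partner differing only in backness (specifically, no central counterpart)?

/ɒ/

High: /y/ ~ /ʉ/ ~ /u/
High-mid: /ø/ ~ /ɵ/ ~ /o/
Low-mid: /œ/ ~ /ɞ/ ~ /ɔ/
Low: only /ɒ/ (back); no central partner.
So /ɒ/ is the unpaired segment.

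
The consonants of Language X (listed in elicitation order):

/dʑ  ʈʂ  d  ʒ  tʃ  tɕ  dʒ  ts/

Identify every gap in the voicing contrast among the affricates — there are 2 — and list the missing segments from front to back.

alveolar: voiceless /ts/, voiced —.
postalveolar: voiceless /tʃ/, voiced /dʒ/.
retroflex: voiceless /ʈʂ/, voiced —.
alveolo-palatal: voiceless /tɕ/, voiced /dʑ/.
Gaps, from front to back: alveolar lacks voiced (/dz/); retroflex lacks voiced (/ɖʐ/).

/dz/, /ɖʐ/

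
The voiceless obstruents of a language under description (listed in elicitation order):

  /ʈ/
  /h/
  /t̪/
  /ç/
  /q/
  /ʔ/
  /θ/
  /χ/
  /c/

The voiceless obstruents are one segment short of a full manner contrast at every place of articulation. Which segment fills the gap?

/ʂ/

dental: stop /t̪/, fricative /θ/.
retroflex: stop /ʈ/, fricative —.
palatal: stop /c/, fricative /ç/.
uvular: stop /q/, fricative /χ/.
glottal: stop /ʔ/, fricative /h/.
The retroflex row has no fricative member, so the gap is the retroflex fricative /ʂ/.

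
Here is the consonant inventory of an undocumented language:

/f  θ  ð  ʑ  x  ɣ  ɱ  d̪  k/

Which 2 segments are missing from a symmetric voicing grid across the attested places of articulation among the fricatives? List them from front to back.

/v/, /ɕ/

Voiceless: /f/ (labiodental), /θ/ (dental), /x/ (velar).
Voiced: /ð/ (dental), /ʑ/ (alveolo-palatal), /ɣ/ (velar).
Gaps, from front to back: labiodental lacks voiced (/v/); alveolo-palatal lacks voiceless (/ɕ/).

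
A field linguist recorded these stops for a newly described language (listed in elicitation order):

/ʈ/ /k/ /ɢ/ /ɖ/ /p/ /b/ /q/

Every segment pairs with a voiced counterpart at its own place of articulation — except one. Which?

/k/

Bilabial: /p/ ~ /b/
Retroflex: /ʈ/ ~ /ɖ/
Uvular: /q/ ~ /ɢ/
Velar: only /k/ (voiceless); no voiced partner.
So /k/ is the unpaired segment.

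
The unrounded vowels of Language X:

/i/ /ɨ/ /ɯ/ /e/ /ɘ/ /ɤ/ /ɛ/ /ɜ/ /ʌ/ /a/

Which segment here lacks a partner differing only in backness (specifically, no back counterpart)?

High: /i/ ~ /ɨ/ ~ /ɯ/
High-mid: /e/ ~ /ɘ/ ~ /ɤ/
Low-mid: /ɛ/ ~ /ɜ/ ~ /ʌ/
Low: only /a/ (front); no back partner.
So /a/ is the unpaired segment.

/a/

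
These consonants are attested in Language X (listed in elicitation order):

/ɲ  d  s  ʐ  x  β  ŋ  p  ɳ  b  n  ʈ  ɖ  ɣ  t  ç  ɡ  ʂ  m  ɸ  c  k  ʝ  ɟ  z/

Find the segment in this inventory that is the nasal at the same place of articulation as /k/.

/ŋ/

/k/ is a voiceless velar stop.
The nasal at the same place is a velar nasal — in this inventory, /ŋ/.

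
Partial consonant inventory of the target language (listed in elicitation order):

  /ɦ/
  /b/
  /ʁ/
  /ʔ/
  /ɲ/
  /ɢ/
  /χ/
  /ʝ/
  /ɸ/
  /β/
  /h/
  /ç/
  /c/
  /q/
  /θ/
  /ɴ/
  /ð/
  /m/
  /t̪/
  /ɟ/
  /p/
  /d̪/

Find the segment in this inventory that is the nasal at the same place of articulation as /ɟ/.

/ɲ/

/ɟ/ is a voiced palatal stop.
The nasal at the same place is a palatal nasal — in this inventory, /ɲ/.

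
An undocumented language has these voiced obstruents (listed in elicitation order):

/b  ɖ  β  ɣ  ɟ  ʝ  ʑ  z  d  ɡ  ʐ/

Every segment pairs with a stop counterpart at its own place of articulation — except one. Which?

/ʑ/

Bilabial: /b/ ~ /β/
Alveolar: /d/ ~ /z/
Retroflex: /ɖ/ ~ /ʐ/
Palatal: /ɟ/ ~ /ʝ/
Velar: /ɡ/ ~ /ɣ/
Alveolo-palatal: only /ʑ/ (fricative); no stop partner.
So /ʑ/ is the unpaired segment.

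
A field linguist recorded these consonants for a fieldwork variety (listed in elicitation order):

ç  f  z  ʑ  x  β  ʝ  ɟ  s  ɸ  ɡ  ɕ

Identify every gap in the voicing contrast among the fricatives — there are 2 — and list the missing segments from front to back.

Voiceless: /ɸ/ (bilabial), /f/ (labiodental), /s/ (alveolar), /ɕ/ (alveolo-palatal), /ç/ (palatal), /x/ (velar).
Voiced: /β/ (bilabial), /z/ (alveolar), /ʑ/ (alveolo-palatal), /ʝ/ (palatal).
Gaps, from front to back: labiodental lacks voiced (/v/); velar lacks voiced (/ɣ/).

/v/, /ɣ/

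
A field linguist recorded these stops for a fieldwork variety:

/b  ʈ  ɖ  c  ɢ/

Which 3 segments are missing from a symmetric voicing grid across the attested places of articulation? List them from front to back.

place of articulation  voiceless  voiced  
bilabial          —         b       
retroflex         ʈ         ɖ       
palatal           c         —       
uvular            —         ɢ       
Gaps, from front to back: bilabial lacks voiceless (/p/); palatal lacks voiced (/ɟ/); uvular lacks voiceless (/q/).

/p/, /ɟ/, /q/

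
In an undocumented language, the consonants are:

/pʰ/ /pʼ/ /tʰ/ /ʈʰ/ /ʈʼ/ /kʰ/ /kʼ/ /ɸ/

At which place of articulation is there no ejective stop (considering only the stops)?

alveolar

Aspirated: /pʰ/ (bilabial), /tʰ/ (alveolar), /ʈʰ/ (retroflex), /kʰ/ (velar).
Ejective: /pʼ/ (bilabial), /ʈʼ/ (retroflex), /kʼ/ (velar).
Every place of articulation has an ejective member except alveolar, where /tʼ/ would be expected.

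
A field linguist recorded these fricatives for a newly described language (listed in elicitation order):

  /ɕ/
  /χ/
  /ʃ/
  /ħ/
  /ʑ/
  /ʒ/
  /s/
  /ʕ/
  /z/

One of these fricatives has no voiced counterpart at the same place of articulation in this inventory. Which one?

Alveolar: /s/ ~ /z/
Postalveolar: /ʃ/ ~ /ʒ/
Alveolo-palatal: /ɕ/ ~ /ʑ/
Pharyngeal: /ħ/ ~ /ʕ/
Uvular: only /χ/ (voiceless); no voiced partner.
So /χ/ is the unpaired segment.

/χ/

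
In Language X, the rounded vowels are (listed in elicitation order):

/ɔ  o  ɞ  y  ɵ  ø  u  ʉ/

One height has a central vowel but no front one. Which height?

low-mid

Front: /y/ (high), /ø/ (high-mid).
Central: /ʉ/ (high), /ɵ/ (high-mid), /ɞ/ (low-mid).
Back: /u/ (high), /o/ (high-mid), /ɔ/ (low-mid).
Every height has a front member except low-mid, where /œ/ would be expected.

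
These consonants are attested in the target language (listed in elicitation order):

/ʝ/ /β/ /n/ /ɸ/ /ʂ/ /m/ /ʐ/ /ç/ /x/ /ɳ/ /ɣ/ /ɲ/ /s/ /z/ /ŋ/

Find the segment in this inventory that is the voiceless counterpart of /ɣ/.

/ɣ/ is a voiced velar fricative.
The voiceless counterpart is a voiceless velar fricative — in this inventory, /x/.

/x/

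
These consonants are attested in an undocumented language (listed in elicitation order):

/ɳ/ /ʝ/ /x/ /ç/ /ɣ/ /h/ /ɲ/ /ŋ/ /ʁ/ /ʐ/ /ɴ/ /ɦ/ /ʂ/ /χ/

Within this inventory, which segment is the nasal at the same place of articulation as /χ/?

/ɴ/

/χ/ is a voiceless uvular fricative.
The nasal at the same place is an uvular nasal — in this inventory, /ɴ/.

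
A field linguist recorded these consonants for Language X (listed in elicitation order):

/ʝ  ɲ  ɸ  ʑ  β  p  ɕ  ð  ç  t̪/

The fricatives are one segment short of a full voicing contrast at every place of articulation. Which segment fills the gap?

Voiceless: /ɸ/ (bilabial), /ɕ/ (alveolo-palatal), /ç/ (palatal).
Voiced: /β/ (bilabial), /ð/ (dental), /ʑ/ (alveolo-palatal), /ʝ/ (palatal).
The dental row has no voiceless member, so the gap is the voiceless dental fricative /θ/.

/θ/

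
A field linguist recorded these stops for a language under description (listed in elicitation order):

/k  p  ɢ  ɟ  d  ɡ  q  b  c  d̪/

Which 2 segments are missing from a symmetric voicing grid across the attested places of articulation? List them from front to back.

/t̪/, /t/

bilabial: voiceless /p/, voiced /b/.
dental: voiceless —, voiced /d̪/.
alveolar: voiceless —, voiced /d/.
palatal: voiceless /c/, voiced /ɟ/.
velar: voiceless /k/, voiced /ɡ/.
uvular: voiceless /q/, voiced /ɢ/.
Gaps, from front to back: dental lacks voiceless (/t̪/); alveolar lacks voiceless (/t/).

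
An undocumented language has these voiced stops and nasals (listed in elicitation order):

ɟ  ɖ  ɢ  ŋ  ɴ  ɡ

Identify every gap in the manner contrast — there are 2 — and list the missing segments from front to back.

retroflex: oral stop /ɖ/, nasal —.
palatal: oral stop /ɟ/, nasal —.
velar: oral stop /ɡ/, nasal /ŋ/.
uvular: oral stop /ɢ/, nasal /ɴ/.
Gaps, from front to back: retroflex lacks nasal (/ɳ/); palatal lacks nasal (/ɲ/).

/ɳ/, /ɲ/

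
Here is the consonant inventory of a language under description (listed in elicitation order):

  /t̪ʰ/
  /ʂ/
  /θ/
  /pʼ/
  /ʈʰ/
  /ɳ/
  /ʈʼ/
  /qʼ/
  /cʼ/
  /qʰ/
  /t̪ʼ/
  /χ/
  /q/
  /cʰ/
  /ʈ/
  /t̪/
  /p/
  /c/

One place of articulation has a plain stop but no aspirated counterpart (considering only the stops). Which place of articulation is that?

Plain: /p/ (bilabial), /t̪/ (dental), /ʈ/ (retroflex), /c/ (palatal), /q/ (uvular).
Aspirated: /t̪ʰ/ (dental), /ʈʰ/ (retroflex), /cʰ/ (palatal), /qʰ/ (uvular).
Ejective: /pʼ/ (bilabial), /t̪ʼ/ (dental), /ʈʼ/ (retroflex), /cʼ/ (palatal), /qʼ/ (uvular).
Every place of articulation has an aspirated member except bilabial, where /pʰ/ would be expected.

bilabial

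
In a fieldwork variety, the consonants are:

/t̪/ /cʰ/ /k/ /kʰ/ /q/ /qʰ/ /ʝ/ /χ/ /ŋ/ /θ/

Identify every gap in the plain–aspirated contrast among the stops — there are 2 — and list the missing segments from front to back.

Plain: /t̪/ (dental), /k/ (velar), /q/ (uvular).
Aspirated: /cʰ/ (palatal), /kʰ/ (velar), /qʰ/ (uvular).
Gaps, from front to back: dental lacks aspirated (/t̪ʰ/); palatal lacks plain (/c/).

/t̪ʰ/, /c/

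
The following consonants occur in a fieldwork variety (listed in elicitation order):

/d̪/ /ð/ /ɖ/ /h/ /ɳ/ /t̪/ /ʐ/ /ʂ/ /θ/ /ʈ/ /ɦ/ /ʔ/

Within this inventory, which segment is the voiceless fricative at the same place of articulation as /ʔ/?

/h/

/ʔ/ is a voiceless glottal stop.
The voiceless fricative at the same place is a voiceless glottal fricative — in this inventory, /h/.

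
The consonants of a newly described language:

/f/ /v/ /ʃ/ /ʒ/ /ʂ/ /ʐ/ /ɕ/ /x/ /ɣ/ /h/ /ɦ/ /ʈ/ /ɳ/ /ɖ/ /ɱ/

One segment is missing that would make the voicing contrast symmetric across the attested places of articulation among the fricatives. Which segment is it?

place of articulation  voiceless  voiced  
labiodental       f         v       
postalveolar      ʃ         ʒ       
retroflex         ʂ         ʐ       
alveolo-palatal   ɕ         —       
velar             x         ɣ       
glottal           h         ɦ       
The alveolo-palatal row has no voiced member, so the gap is the voiced alveolo-palatal fricative /ʑ/.

/ʑ/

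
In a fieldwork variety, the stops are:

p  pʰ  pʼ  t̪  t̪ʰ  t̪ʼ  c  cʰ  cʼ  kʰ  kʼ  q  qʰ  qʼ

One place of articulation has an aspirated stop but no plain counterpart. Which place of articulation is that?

velar

place of articulation  plain     aspirated  ejective
bilabial          p         pʰ        pʼ      
dental            t̪        t̪ʰ       t̪ʼ     
palatal           c         cʰ        cʼ      
velar             —         kʰ        kʼ      
uvular            q         qʰ        qʼ      
Every place of articulation has a plain member except velar, where /k/ would be expected.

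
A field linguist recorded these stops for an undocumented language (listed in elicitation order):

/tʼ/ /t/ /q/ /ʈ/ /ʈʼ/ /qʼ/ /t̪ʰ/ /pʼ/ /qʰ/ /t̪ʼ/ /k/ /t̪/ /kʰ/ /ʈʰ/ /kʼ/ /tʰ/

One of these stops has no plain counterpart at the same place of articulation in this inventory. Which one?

/pʼ/

Dental: /t̪/ ~ /t̪ʰ/ ~ /t̪ʼ/
Alveolar: /t/ ~ /tʰ/ ~ /tʼ/
Retroflex: /ʈ/ ~ /ʈʰ/ ~ /ʈʼ/
Velar: /k/ ~ /kʰ/ ~ /kʼ/
Uvular: /q/ ~ /qʰ/ ~ /qʼ/
Bilabial: only /pʼ/ (ejective); no plain partner.
So /pʼ/ is the unpaired segment.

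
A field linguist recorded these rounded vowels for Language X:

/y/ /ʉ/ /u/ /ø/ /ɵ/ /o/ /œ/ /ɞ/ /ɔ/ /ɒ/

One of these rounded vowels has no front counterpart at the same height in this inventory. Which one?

/ɒ/

High: /y/ ~ /ʉ/ ~ /u/
High-mid: /ø/ ~ /ɵ/ ~ /o/
Low-mid: /œ/ ~ /ɞ/ ~ /ɔ/
Low: only /ɒ/ (back); no front partner.
So /ɒ/ is the unpaired segment.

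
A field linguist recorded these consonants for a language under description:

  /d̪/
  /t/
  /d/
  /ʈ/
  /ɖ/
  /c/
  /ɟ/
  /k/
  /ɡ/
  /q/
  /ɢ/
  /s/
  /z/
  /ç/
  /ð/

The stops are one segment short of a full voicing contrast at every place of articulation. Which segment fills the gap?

place of articulation  voiceless  voiced  
dental            —         d̪      
alveolar          t         d       
retroflex         ʈ         ɖ       
palatal           c         ɟ       
velar             k         ɡ       
uvular            q         ɢ       
The dental row has no voiceless member, so the gap is the voiceless dental stop /t̪/.

/t̪/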